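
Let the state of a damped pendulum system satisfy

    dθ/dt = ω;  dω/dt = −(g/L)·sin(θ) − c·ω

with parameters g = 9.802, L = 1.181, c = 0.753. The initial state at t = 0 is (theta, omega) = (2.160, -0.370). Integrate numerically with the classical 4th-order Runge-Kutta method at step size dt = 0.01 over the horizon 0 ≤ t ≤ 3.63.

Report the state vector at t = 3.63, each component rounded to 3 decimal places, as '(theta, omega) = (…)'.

(theta, omega) = (-0.483, -0.104)

t=0.000: state=(2.160, -0.370)
step 1 (dt=0.01): k1=(-0.370, -6.622), k2=(-0.403, -6.605), k3=(-0.403, -6.606), k4=(-0.436, -6.590); state += dt/6·(k1+2k2+2k3+k4)
t=0.010: state=(2.156, -0.436)
t=0.020: state=(2.151, -0.502)
t=0.030: state=(2.146, -0.567)
continuing one RK4 step at a time; state shown every 20 steps (Δt=0.2):
t=0.200: state=(1.956, -1.664)
t=0.400: state=(1.495, -2.936)
t=0.600: state=(0.801, -3.907)
t=0.800: state=(-0.003, -3.929)
t=1.000: state=(-0.694, -2.825)
t=1.200: state=(-1.100, -1.204)
t=1.400: state=(-1.179, 0.380)
t=1.600: state=(-0.966, 1.692)
t=1.800: state=(-0.535, 2.507)
t=2.000: state=(-0.014, 2.561)
t=2.200: state=(0.438, 1.855)
t=2.400: state=(0.701, 0.739)
t=2.600: state=(0.733, -0.398)
t=2.800: state=(0.558, -1.284)
t=3.000: state=(0.250, -1.712)
t=3.200: state=(-0.089, -1.586)
t=3.400: state=(-0.354, -1.007)
t=3.600: state=(-0.478, -0.223)
t=3.630: state=(-0.483, -0.104)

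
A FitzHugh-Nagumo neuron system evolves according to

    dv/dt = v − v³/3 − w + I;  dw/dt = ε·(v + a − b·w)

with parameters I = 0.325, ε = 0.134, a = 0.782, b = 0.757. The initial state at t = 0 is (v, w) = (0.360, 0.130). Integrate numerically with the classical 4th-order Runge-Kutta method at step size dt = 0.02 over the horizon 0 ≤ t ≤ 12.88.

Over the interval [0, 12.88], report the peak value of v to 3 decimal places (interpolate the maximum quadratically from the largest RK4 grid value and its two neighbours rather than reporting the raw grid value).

t=0.000: state=(0.360, 0.130)
step 1 (dt=0.02): k1=(0.539, 0.140), k2=(0.543, 0.140), k3=(0.543, 0.140), k4=(0.546, 0.141); state += dt/6·(k1+2k2+2k3+k4)
t=0.020: state=(0.371, 0.133)
t=0.040: state=(0.382, 0.136)
t=0.060: state=(0.393, 0.138)
continuing one RK4 step at a time; state shown every 25 steps (Δt=0.5):
t=0.500: state=(0.669, 0.208)
t=1.000: state=(1.022, 0.304)
t=1.500: state=(1.317, 0.417)
t=2.000: state=(1.477, 0.540)
t=2.500: state=(1.522, 0.663)
t=3.000: state=(1.501, 0.780)
t=3.500: state=(1.448, 0.889)
t=4.000: state=(1.376, 0.988)
t=4.500: state=(1.292, 1.078)
t=5.000: state=(1.196, 1.157)
t=5.500: state=(1.085, 1.225)
t=6.000: state=(0.952, 1.282)
t=6.500: state=(0.786, 1.327)
t=7.000: state=(0.564, 1.357)
t=7.500: state=(0.237, 1.368)
t=8.000: state=(-0.283, 1.351)
t=8.500: state=(-1.046, 1.293)
t=9.000: state=(-1.715, 1.187)
t=9.500: state=(-1.959, 1.058)
t=10.000: state=(-1.987, 0.927)
t=10.500: state=(-1.960, 0.803)
t=11.000: state=(-1.921, 0.688)
t=11.500: state=(-1.881, 0.581)
t=12.000: state=(-1.840, 0.481)
t=12.500: state=(-1.800, 0.390)
t=12.880: state=(-1.770, 0.325)
largest grid value and its neighbours: v(2.520)=1.52205, v(2.540)=1.52208, v(2.560)=1.52202
parabola through these three points peaks at t≈2.538 with v≈1.52208

max v = 1.522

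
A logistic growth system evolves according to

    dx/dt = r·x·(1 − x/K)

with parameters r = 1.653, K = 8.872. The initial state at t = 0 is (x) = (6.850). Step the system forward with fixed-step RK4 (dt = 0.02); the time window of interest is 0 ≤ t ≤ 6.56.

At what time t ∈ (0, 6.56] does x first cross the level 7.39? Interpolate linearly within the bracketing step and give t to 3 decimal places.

t=0.000: state=(6.850)
step 1 (dt=0.02): k1=(2.581), k2=(2.557), k3=(2.557), k4=(2.534); state += dt/6·(k1+2k2+2k3+k4)
t=0.020: state=(6.901)
t=0.040: state=(6.951)
t=0.060: state=(7.001)
t=0.220: state=(7.361)
next step: t=0.240: state=(7.402) — x has crossed 7.39
linear interpolation between t=0.220 (7.36150) and t=0.240 (7.40248) → t≈0.234

t = 0.234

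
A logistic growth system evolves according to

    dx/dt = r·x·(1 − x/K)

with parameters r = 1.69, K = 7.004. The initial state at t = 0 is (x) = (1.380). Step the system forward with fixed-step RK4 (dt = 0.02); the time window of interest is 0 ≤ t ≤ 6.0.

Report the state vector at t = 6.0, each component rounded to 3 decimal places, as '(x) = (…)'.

(x) = (7.003)

t=0.000: state=(1.380)
step 1 (dt=0.02): k1=(1.873), k2=(1.892), k3=(1.892), k4=(1.911); state += dt/6·(k1+2k2+2k3+k4)
t=0.020: state=(1.418)
t=0.040: state=(1.456)
t=0.060: state=(1.496)
continuing one RK4 step at a time; state shown every 10 steps (Δt=0.2):
t=0.200: state=(1.793)
t=0.400: state=(2.279)
t=0.600: state=(2.826)
t=0.800: state=(3.409)
t=1.000: state=(3.998)
t=1.200: state=(4.559)
t=1.400: state=(5.066)
t=1.600: state=(5.503)
t=1.800: state=(5.863)
t=2.000: state=(6.151)
t=2.200: state=(6.373)
t=2.400: state=(6.542)
t=2.600: state=(6.668)
t=2.800: state=(6.761)
t=3.000: state=(6.829)
t=3.200: state=(6.878)
t=3.400: state=(6.914)
t=3.600: state=(6.940)
t=3.800: state=(6.958)
t=4.000: state=(6.971)
t=4.200: state=(6.980)
t=4.400: state=(6.987)
t=4.600: state=(6.992)
t=4.800: state=(6.995)
t=5.000: state=(6.998)
t=5.200: state=(7.000)
t=5.400: state=(7.001)
t=5.600: state=(7.002)
t=5.800: state=(7.002)
t=6.000: state=(7.003)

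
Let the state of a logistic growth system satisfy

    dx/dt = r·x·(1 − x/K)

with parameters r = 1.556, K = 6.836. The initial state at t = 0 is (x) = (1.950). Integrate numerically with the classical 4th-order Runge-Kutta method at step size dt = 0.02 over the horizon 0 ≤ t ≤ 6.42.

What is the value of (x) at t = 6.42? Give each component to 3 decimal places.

(x) = (6.835)

t=0.000: state=(1.950)
step 1 (dt=0.02): k1=(2.169), k2=(2.183), k3=(2.183), k4=(2.197); state += dt/6·(k1+2k2+2k3+k4)
t=0.020: state=(1.994)
t=0.040: state=(2.038)
t=0.060: state=(2.083)
continuing one RK4 step at a time; state shown every 25 steps (Δt=0.5):
t=0.500: state=(3.178)
t=1.000: state=(4.472)
t=1.500: state=(5.500)
t=2.000: state=(6.150)
t=2.500: state=(6.503)
t=3.000: state=(6.679)
t=3.500: state=(6.763)
t=4.000: state=(6.802)
t=4.500: state=(6.820)
t=5.000: state=(6.829)
t=5.500: state=(6.833)
t=6.000: state=(6.834)
t=6.420: state=(6.835)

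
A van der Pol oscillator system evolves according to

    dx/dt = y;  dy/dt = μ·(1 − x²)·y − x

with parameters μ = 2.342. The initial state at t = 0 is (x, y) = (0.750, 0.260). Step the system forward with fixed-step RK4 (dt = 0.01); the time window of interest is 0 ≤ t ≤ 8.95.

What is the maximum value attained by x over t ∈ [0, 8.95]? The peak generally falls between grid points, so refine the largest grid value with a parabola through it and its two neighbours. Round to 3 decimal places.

t=0.000: state=(0.750, 0.260)
step 1 (dt=0.01): k1=(0.260, -0.484), k2=(0.258, -0.489), k3=(0.258, -0.489), k4=(0.255, -0.493); state += dt/6·(k1+2k2+2k3+k4)
t=0.010: state=(0.753, 0.255)
t=0.020: state=(0.755, 0.250)
t=0.030: state=(0.758, 0.245)
continuing one RK4 step at a time; state shown every 50 steps (Δt=0.5):
t=0.500: state=(0.801, -0.087)
t=1.000: state=(0.630, -0.652)
t=1.500: state=(0.015, -2.086)
t=2.000: state=(-1.500, -2.648)
t=2.500: state=(-1.912, 0.121)
t=3.000: state=(-1.784, 0.321)
t=3.500: state=(-1.606, 0.390)
t=4.000: state=(-1.387, 0.501)
t=4.500: state=(-1.085, 0.745)
t=5.000: state=(-0.557, 1.547)
t=5.500: state=(0.837, 4.209)
t=6.000: state=(2.012, 0.246)
t=6.500: state=(1.942, -0.275)
t=7.000: state=(1.791, -0.327)
t=7.500: state=(1.613, -0.389)
t=8.000: state=(1.395, -0.496)
t=8.500: state=(1.096, -0.733)
t=8.950: state=(0.652, -1.365)
largest grid value and its neighbours: x(6.080)=2.02171, x(6.090)=2.02176, x(6.100)=2.02162
parabola through these three points peaks at t≈6.088 with x≈2.02177

max x = 2.022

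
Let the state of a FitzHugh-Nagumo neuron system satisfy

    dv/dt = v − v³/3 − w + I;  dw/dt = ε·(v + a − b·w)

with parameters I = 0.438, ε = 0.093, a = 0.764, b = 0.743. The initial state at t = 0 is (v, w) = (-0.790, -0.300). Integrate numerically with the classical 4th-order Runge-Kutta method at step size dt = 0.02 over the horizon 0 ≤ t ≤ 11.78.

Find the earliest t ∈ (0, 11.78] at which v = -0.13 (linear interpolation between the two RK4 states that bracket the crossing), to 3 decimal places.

t=0.000: state=(-0.790, -0.300)
step 1 (dt=0.02): k1=(0.112, 0.018), k2=(0.113, 0.018), k3=(0.113, 0.018), k4=(0.113, 0.018); state += dt/6·(k1+2k2+2k3+k4)
t=0.020: state=(-0.788, -0.300)
t=0.040: state=(-0.785, -0.299)
t=0.060: state=(-0.783, -0.299)
continuing one RK4 step at a time; state shown every 25 steps (Δt=0.5):
t=0.500: state=(-0.730, -0.290)
t=1.000: state=(-0.662, -0.277)
t=1.500: state=(-0.579, -0.261)
t=2.000: state=(-0.473, -0.241)
t=2.500: state=(-0.331, -0.217)
t=2.980: state=(-0.136, -0.187)
next step: t=3.000: state=(-0.127, -0.185) — v has crossed -0.13
linear interpolation between t=2.980 (-0.13640) and t=3.000 (-0.12654) → t≈2.993

t = 2.993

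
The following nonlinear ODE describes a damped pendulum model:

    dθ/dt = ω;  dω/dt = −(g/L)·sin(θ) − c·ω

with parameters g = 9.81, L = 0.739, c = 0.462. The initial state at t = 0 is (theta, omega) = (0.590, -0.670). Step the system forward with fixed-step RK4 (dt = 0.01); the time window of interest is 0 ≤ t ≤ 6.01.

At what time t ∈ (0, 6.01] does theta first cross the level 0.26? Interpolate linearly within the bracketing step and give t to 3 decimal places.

t = 0.240

t=0.000: state=(0.590, -0.670)
step 1 (dt=0.01): k1=(-0.670, -7.076), k2=(-0.705, -7.023), k3=(-0.705, -7.021), k4=(-0.740, -6.966); state += dt/6·(k1+2k2+2k3+k4)
t=0.010: state=(0.583, -0.740)
t=0.020: state=(0.575, -0.809)
t=0.030: state=(0.567, -0.877)
continuing one RK4 step at a time; state shown every 20 steps (Δt=0.2):
t=0.200: state=(0.334, -1.775)
t=0.240: state=(0.260, -1.896)
next step: t=0.250: state=(0.241, -1.921) — theta has crossed 0.26
linear interpolation between t=0.240 (0.26005) and t=0.250 (0.24096) → t≈0.240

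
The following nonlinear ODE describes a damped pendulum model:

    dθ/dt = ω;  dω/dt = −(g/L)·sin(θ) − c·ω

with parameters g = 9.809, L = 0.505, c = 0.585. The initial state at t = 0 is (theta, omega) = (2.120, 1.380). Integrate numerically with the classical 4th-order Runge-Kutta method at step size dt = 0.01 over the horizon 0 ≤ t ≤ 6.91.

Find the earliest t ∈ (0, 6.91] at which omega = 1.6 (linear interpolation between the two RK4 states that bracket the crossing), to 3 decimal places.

t=0.000: state=(2.120, 1.380)
step 1 (dt=0.01): k1=(1.380, -17.375), k2=(1.293, -17.253), k3=(1.294, -17.258), k4=(1.207, -17.141); state += dt/6·(k1+2k2+2k3+k4)
t=0.010: state=(2.133, 1.207)
t=0.020: state=(2.144, 1.037)
t=0.030: state=(2.154, 0.869)
continuing one RK4 step at a time; state shown every 25 steps (Δt=0.25):
t=0.250: state=(1.957, -2.655)
t=0.500: state=(0.781, -6.511)
t=0.750: state=(-0.847, -5.297)
t=1.000: state=(-1.553, -0.299)
t=1.090: state=(-1.502, 1.419)
next step: t=1.100: state=(-1.487, 1.603) — omega has crossed 1.6
linear interpolation between t=1.090 (1.41857) and t=1.100 (1.60340) → t≈1.100

t = 1.100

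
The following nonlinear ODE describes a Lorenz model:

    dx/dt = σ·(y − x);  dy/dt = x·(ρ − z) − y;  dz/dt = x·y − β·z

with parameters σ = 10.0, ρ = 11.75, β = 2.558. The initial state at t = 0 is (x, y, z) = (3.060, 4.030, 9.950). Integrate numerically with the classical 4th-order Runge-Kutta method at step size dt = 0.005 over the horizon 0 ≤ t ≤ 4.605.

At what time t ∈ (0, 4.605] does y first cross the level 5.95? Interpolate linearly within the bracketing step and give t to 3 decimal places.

t = 0.294

t=0.000: state=(3.060, 4.030, 9.950)
step 1 (dt=0.005): k1=(9.700, 1.478, -13.120), k2=(9.494, 1.619, -12.927), k3=(9.503, 1.616, -12.929), k4=(9.306, 1.756, -12.738); state += dt/6·(k1+2k2+2k3+k4)
t=0.005: state=(3.108, 4.038, 9.885)
t=0.010: state=(3.153, 4.048, 9.823)
t=0.015: state=(3.197, 4.058, 9.762)
continuing one RK4 step at a time; state shown every 40 steps (Δt=0.2):
t=0.200: state=(4.453, 5.165, 8.712)
t=0.290: state=(5.134, 5.917, 9.069)
next step: t=0.295: state=(5.173, 5.956, 9.106) — y has crossed 5.95
linear interpolation between t=0.290 (5.91729) and t=0.295 (5.95621) → t≈0.294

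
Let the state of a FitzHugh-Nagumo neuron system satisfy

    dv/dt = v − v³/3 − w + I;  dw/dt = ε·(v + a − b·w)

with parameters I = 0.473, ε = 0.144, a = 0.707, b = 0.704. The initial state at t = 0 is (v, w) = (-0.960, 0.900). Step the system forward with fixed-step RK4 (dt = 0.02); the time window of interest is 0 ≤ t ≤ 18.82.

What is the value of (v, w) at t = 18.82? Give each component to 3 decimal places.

t=0.000: state=(-0.960, 0.900)
step 1 (dt=0.02): k1=(-1.092, -0.128), k2=(-1.092, -0.129), k3=(-1.092, -0.129), k4=(-1.091, -0.131); state += dt/6·(k1+2k2+2k3+k4)
t=0.020: state=(-0.982, 0.897)
t=0.040: state=(-1.004, 0.895)
t=0.060: state=(-1.025, 0.892)
continuing one RK4 step at a time; state shown every 50 steps (Δt=1):
t=1.000: state=(-1.710, 0.716)
t=2.000: state=(-1.771, 0.502)
t=3.000: state=(-1.695, 0.313)
t=4.000: state=(-1.604, 0.154)
t=5.000: state=(-1.513, 0.022)
t=6.000: state=(-1.421, -0.084)
t=7.000: state=(-1.328, -0.167)
t=8.000: state=(-1.234, -0.230)
t=9.000: state=(-1.138, -0.273)
t=10.000: state=(-1.035, -0.299)
t=11.000: state=(-0.923, -0.307)
t=12.000: state=(-0.793, -0.298)
t=13.000: state=(-0.625, -0.270)
t=14.000: state=(-0.366, -0.216)
t=15.000: state=(0.135, -0.118)
t=16.000: state=(1.115, 0.072)
t=17.000: state=(1.710, 0.367)
t=18.000: state=(1.689, 0.664)
t=18.820: state=(1.583, 0.877)

(v, w) = (1.583, 0.877)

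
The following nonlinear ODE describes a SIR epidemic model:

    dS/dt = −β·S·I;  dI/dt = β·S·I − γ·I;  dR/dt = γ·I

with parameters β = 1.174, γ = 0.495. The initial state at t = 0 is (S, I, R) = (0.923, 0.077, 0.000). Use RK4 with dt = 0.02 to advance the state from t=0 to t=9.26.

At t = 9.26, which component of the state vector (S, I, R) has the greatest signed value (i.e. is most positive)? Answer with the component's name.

largest component: R

t=0.000: state=(0.923, 0.077, 0.000)
step 1 (dt=0.02): k1=(-0.083, 0.045, 0.038), k2=(-0.084, 0.046, 0.038), k3=(-0.084, 0.046, 0.038), k4=(-0.084, 0.046, 0.039); state += dt/6·(k1+2k2+2k3+k4)
t=0.020: state=(0.921, 0.078, 0.001)
t=0.040: state=(0.920, 0.079, 0.002)
t=0.060: state=(0.918, 0.080, 0.002)
continuing one RK4 step at a time; state shown every 25 steps (Δt=0.5):
t=0.500: state=(0.876, 0.102, 0.022)
t=1.000: state=(0.818, 0.131, 0.051)
t=1.500: state=(0.751, 0.162, 0.087)
t=2.000: state=(0.676, 0.193, 0.131)
t=2.500: state=(0.599, 0.219, 0.182)
t=3.000: state=(0.524, 0.237, 0.239)
t=3.500: state=(0.455, 0.247, 0.299)
t=4.000: state=(0.393, 0.247, 0.360)
t=4.500: state=(0.341, 0.239, 0.420)
t=5.000: state=(0.297, 0.225, 0.478)
t=5.500: state=(0.262, 0.207, 0.531)
t=6.000: state=(0.233, 0.187, 0.580)
t=6.500: state=(0.210, 0.166, 0.624)
t=7.000: state=(0.192, 0.146, 0.662)
t=7.500: state=(0.177, 0.127, 0.696)
t=8.000: state=(0.165, 0.110, 0.725)
t=8.500: state=(0.156, 0.094, 0.750)
t=9.000: state=(0.148, 0.080, 0.772)
t=9.260: state=(0.145, 0.074, 0.782)
compare at T: S=0.145, I=0.074, R=0.782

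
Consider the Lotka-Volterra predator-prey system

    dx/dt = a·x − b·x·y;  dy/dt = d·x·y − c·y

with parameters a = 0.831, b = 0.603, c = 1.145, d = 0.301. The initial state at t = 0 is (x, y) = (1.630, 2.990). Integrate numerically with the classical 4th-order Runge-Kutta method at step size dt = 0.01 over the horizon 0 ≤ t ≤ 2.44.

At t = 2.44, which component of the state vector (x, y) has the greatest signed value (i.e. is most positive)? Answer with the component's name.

largest component: x

t=0.000: state=(1.630, 2.990)
step 1 (dt=0.01): k1=(-1.584, -1.957), k2=(-1.567, -1.957), k3=(-1.567, -1.957), k4=(-1.550, -1.958); state += dt/6·(k1+2k2+2k3+k4)
t=0.010: state=(1.614, 2.970)
t=0.020: state=(1.599, 2.951)
t=0.030: state=(1.584, 2.931)
continuing one RK4 step at a time; state shown every 10 steps (Δt=0.1):
t=0.100: state=(1.488, 2.794)
t=0.200: state=(1.374, 2.602)
t=0.300: state=(1.284, 2.415)
t=0.400: state=(1.212, 2.236)
t=0.500: state=(1.157, 2.066)
t=0.600: state=(1.116, 1.907)
t=0.700: state=(1.085, 1.758)
t=0.800: state=(1.065, 1.619)
t=0.900: state=(1.054, 1.491)
t=1.000: state=(1.051, 1.372)
t=1.100: state=(1.055, 1.263)
t=1.200: state=(1.065, 1.163)
t=1.300: state=(1.082, 1.071)
t=1.400: state=(1.105, 0.987)
t=1.500: state=(1.134, 0.911)
t=1.600: state=(1.169, 0.841)
t=1.700: state=(1.210, 0.777)
t=1.800: state=(1.257, 0.719)
t=1.900: state=(1.310, 0.667)
t=2.000: state=(1.370, 0.619)
t=2.100: state=(1.436, 0.576)
t=2.200: state=(1.509, 0.537)
t=2.300: state=(1.589, 0.502)
t=2.400: state=(1.677, 0.470)
t=2.440: state=(1.714, 0.458)
compare at T: x=1.714, y=0.458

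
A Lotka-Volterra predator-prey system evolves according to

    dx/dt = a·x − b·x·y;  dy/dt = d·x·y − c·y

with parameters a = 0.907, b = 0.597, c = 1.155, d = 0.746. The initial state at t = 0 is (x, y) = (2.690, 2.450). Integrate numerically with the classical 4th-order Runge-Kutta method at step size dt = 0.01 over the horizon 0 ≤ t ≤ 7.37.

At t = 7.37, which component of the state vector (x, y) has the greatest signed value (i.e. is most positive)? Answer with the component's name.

t=0.000: state=(2.690, 2.450)
step 1 (dt=0.01): k1=(-1.495, 2.087), k2=(-1.507, 2.082), k3=(-1.507, 2.082), k4=(-1.520, 2.077); state += dt/6·(k1+2k2+2k3+k4)
t=0.010: state=(2.675, 2.471)
t=0.020: state=(2.660, 2.492)
t=0.030: state=(2.644, 2.512)
continuing one RK4 step at a time; state shown every 25 steps (Δt=0.25):
t=0.250: state=(2.257, 2.916)
t=0.500: state=(1.791, 3.185)
t=0.750: state=(1.390, 3.205)
t=1.000: state=(1.094, 3.023)
t=1.250: state=(0.893, 2.722)
t=1.500: state=(0.765, 2.378)
t=1.750: state=(0.691, 2.039)
t=2.000: state=(0.654, 1.731)
t=2.250: state=(0.647, 1.464)
t=2.500: state=(0.664, 1.239)
t=2.750: state=(0.702, 1.054)
t=3.000: state=(0.762, 0.905)
t=3.250: state=(0.842, 0.787)
t=3.500: state=(0.946, 0.696)
t=3.750: state=(1.076, 0.630)
t=4.000: state=(1.233, 0.585)
t=4.250: state=(1.420, 0.561)
t=4.500: state=(1.639, 0.559)
t=4.750: state=(1.890, 0.581)
t=5.000: state=(2.166, 0.635)
t=5.250: state=(2.455, 0.733)
t=5.500: state=(2.731, 0.891)
t=5.750: state=(2.949, 1.135)
t=6.000: state=(3.046, 1.490)
t=6.250: state=(2.957, 1.961)
t=6.500: state=(2.662, 2.488)
t=6.750: state=(2.222, 2.944)
t=7.000: state=(1.758, 3.195)
t=7.250: state=(1.365, 3.198)
t=7.370: state=(1.213, 3.124)
compare at T: x=1.213, y=3.124

largest component: y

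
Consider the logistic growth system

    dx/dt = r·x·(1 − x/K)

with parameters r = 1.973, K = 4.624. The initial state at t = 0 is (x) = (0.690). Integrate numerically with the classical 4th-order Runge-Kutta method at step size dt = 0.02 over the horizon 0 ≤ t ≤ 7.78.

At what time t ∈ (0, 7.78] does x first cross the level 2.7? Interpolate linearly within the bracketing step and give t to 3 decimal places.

t = 1.054

t=0.000: state=(0.690)
step 1 (dt=0.02): k1=(1.158), k2=(1.174), k3=(1.174), k4=(1.191); state += dt/6·(k1+2k2+2k3+k4)
t=0.020: state=(0.713)
t=0.040: state=(0.738)
t=0.060: state=(0.762)
continuing one RK4 step at a time; state shown every 25 steps (Δt=0.5):
t=0.500: state=(1.479)
t=1.000: state=(2.579)
t=1.040: state=(2.669)
next step: t=1.060: state=(2.713) — x has crossed 2.7
linear interpolation between t=1.040 (2.66887) and t=1.060 (2.71326) → t≈1.054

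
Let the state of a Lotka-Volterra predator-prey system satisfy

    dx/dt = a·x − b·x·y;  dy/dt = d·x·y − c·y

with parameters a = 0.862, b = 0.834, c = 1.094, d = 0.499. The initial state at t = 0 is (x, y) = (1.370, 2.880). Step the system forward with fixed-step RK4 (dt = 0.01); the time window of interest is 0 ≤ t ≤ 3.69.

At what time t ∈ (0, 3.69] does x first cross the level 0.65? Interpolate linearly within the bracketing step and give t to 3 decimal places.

t = 0.652

t=0.000: state=(1.370, 2.880)
step 1 (dt=0.01): k1=(-2.110, -1.182), k2=(-2.087, -1.195), k3=(-2.087, -1.194), k4=(-2.064, -1.207); state += dt/6·(k1+2k2+2k3+k4)
t=0.010: state=(1.349, 2.868)
t=0.020: state=(1.329, 2.856)
t=0.030: state=(1.309, 2.843)
continuing one RK4 step at a time; state shown every 20 steps (Δt=0.2):
t=0.200: state=(1.029, 2.605)
t=0.400: state=(0.813, 2.293)
t=0.600: state=(0.676, 1.983)
t=0.650: state=(0.651, 1.909)
next step: t=0.660: state=(0.646, 1.894) — x has crossed 0.65
linear interpolation between t=0.650 (0.65087) and t=0.660 (0.64618) → t≈0.652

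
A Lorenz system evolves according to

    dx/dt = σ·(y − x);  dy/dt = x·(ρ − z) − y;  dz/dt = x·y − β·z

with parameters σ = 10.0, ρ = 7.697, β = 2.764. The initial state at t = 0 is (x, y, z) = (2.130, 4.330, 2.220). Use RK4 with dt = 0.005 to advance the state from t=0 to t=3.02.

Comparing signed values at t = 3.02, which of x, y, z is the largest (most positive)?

t=0.000: state=(2.130, 4.330, 2.220)
step 1 (dt=0.005): k1=(22.000, 7.336, 3.087), k2=(21.633, 7.602, 3.344), k3=(21.649, 7.595, 3.339), k4=(21.297, 7.854, 3.594); state += dt/6·(k1+2k2+2k3+k4)
t=0.005: state=(2.238, 4.368, 2.237)
t=0.010: state=(2.343, 4.408, 2.256)
t=0.015: state=(2.445, 4.451, 2.278)
continuing one RK4 step at a time; state shown every 20 steps (Δt=0.1):
t=0.100: state=(3.893, 5.417, 3.015)
t=0.200: state=(5.308, 6.588, 4.763)
t=0.300: state=(6.303, 6.915, 7.144)
t=0.400: state=(6.389, 5.936, 9.073)
t=0.500: state=(5.525, 4.370, 9.572)
t=0.600: state=(4.333, 3.208, 8.857)
t=0.700: state=(3.400, 2.684, 7.683)
t=0.800: state=(2.901, 2.605, 6.537)
t=0.900: state=(2.774, 2.798, 5.617)
t=1.000: state=(2.922, 3.184, 5.000)
t=1.100: state=(3.279, 3.724, 4.728)
t=1.200: state=(3.791, 4.358, 4.841)
t=1.300: state=(4.379, 4.964, 5.351)
t=1.400: state=(4.908, 5.350, 6.178)
t=1.500: state=(5.209, 5.348, 7.081)
t=1.600: state=(5.171, 4.965, 7.730)
t=1.700: state=(4.839, 4.413, 7.915)
t=1.800: state=(4.386, 3.938, 7.675)
t=1.900: state=(3.990, 3.662, 7.197)
t=2.000: state=(3.748, 3.595, 6.674)
t=2.100: state=(3.680, 3.695, 6.237)
t=2.200: state=(3.765, 3.914, 5.964)
t=2.300: state=(3.962, 4.197, 5.893)
t=2.400: state=(4.216, 4.479, 6.025)
t=2.500: state=(4.465, 4.687, 6.318)
t=2.600: state=(4.640, 4.759, 6.681)
t=2.700: state=(4.694, 4.682, 7.002)
t=2.800: state=(4.622, 4.498, 7.183)
t=2.900: state=(4.465, 4.285, 7.190)
t=3.000: state=(4.284, 4.113, 7.053)
t=3.020: state=(4.251, 4.088, 7.014)
compare at T: x=4.251, y=4.088, z=7.014

largest component: z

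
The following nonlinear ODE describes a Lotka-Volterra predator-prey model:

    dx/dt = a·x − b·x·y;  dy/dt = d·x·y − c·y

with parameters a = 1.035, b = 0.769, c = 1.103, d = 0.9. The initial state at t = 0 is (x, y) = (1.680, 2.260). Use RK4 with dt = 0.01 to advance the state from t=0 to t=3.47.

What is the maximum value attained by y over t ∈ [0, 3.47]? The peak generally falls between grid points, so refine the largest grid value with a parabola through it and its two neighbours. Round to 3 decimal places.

t=0.000: state=(1.680, 2.260)
step 1 (dt=0.01): k1=(-1.181, 0.924), k2=(-1.183, 0.914), k3=(-1.183, 0.914), k4=(-1.184, 0.904); state += dt/6·(k1+2k2+2k3+k4)
t=0.010: state=(1.668, 2.269)
t=0.020: state=(1.656, 2.278)
t=0.030: state=(1.644, 2.287)
continuing one RK4 step at a time; state shown every 20 steps (Δt=0.2):
t=0.200: state=(1.442, 2.401)
t=0.400: state=(1.221, 2.446)
t=0.600: state=(1.033, 2.401)
t=0.800: state=(0.885, 2.288)
t=1.000: state=(0.775, 2.129)
t=1.200: state=(0.697, 1.949)
t=1.400: state=(0.644, 1.763)
t=1.600: state=(0.613, 1.583)
t=1.800: state=(0.598, 1.415)
t=2.000: state=(0.599, 1.264)
t=2.200: state=(0.613, 1.130)
t=2.400: state=(0.640, 1.015)
t=2.600: state=(0.678, 0.916)
t=2.800: state=(0.729, 0.834)
t=3.000: state=(0.793, 0.767)
t=3.200: state=(0.871, 0.714)
t=3.400: state=(0.963, 0.675)
t=3.470: state=(0.999, 0.665)
largest grid value and its neighbours: y(0.390)=2.44579, y(0.400)=2.44579, y(0.410)=2.44557
parabola through these three points peaks at t≈0.395 with y≈2.44582

max y = 2.446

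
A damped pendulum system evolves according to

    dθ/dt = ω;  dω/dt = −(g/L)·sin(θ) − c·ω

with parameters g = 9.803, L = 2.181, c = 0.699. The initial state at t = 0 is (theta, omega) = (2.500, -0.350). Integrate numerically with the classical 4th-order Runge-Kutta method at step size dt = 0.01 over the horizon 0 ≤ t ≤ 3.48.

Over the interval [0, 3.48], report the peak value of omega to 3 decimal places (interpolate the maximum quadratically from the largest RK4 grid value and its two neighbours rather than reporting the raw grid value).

max omega = 1.744

t=0.000: state=(2.500, -0.350)
step 1 (dt=0.01): k1=(-0.350, -2.445), k2=(-0.362, -2.443), k3=(-0.362, -2.443), k4=(-0.374, -2.441); state += dt/6·(k1+2k2+2k3+k4)
t=0.010: state=(2.496, -0.374)
t=0.020: state=(2.493, -0.399)
t=0.030: state=(2.488, -0.423)
continuing one RK4 step at a time; state shown every 20 steps (Δt=0.2):
t=0.200: state=(2.381, -0.841)
t=0.400: state=(2.161, -1.368)
t=0.600: state=(1.830, -1.948)
t=0.800: state=(1.382, -2.525)
t=1.000: state=(0.831, -2.937)
t=1.200: state=(0.233, -2.968)
t=1.400: state=(-0.324, -2.531)
t=1.600: state=(-0.757, -1.760)
t=1.800: state=(-1.021, -0.871)
t=2.000: state=(-1.108, -0.018)
t=2.200: state=(-1.035, 0.725)
t=2.400: state=(-0.829, 1.307)
t=2.600: state=(-0.528, 1.662)
t=2.800: state=(-0.183, 1.734)
t=3.000: state=(0.146, 1.517)
t=3.200: state=(0.409, 1.081)
t=3.400: state=(0.572, 0.537)
t=3.480: state=(0.606, 0.314)
largest grid value and its neighbours: omega(2.740)=1.74377, omega(2.750)=1.74396, omega(2.760)=1.74339
parabola through these three points peaks at t≈2.747 with omega≈1.74398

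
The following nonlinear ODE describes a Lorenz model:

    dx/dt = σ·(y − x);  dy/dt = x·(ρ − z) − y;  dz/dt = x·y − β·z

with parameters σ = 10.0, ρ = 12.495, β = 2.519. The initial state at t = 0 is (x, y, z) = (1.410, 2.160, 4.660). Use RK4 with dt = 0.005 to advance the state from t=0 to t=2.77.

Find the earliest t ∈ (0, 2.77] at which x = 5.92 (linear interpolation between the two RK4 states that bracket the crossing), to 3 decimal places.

t = 0.306

t=0.000: state=(1.410, 2.160, 4.660)
step 1 (dt=0.005): k1=(7.500, 8.887, -8.693), k2=(7.535, 9.043, -8.566), k3=(7.538, 9.043, -8.566), k4=(7.575, 9.199, -8.438); state += dt/6·(k1+2k2+2k3+k4)
t=0.005: state=(1.448, 2.205, 4.617)
t=0.010: state=(1.486, 2.252, 4.576)
t=0.015: state=(1.524, 2.300, 4.535)
continuing one RK4 step at a time; state shown every 20 steps (Δt=0.1):
t=0.100: state=(2.298, 3.386, 4.077)
t=0.200: state=(3.686, 5.414, 4.336)
t=0.300: state=(5.770, 8.156, 6.253)
t=0.305: state=(5.889, 8.294, 6.413)
next step: t=0.310: state=(6.010, 8.431, 6.580) — x has crossed 5.92
linear interpolation between t=0.305 (5.88947) and t=0.310 (6.01013) → t≈0.306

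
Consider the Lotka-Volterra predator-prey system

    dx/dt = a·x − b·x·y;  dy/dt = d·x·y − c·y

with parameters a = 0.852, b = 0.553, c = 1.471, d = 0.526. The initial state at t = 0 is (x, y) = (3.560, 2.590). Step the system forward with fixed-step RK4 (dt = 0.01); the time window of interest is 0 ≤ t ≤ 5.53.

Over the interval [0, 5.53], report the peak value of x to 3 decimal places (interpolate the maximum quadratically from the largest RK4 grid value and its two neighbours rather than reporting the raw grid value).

t=0.000: state=(3.560, 2.590)
step 1 (dt=0.01): k1=(-2.066, 1.040), k2=(-2.070, 1.028), k3=(-2.070, 1.028), k4=(-2.074, 1.016); state += dt/6·(k1+2k2+2k3+k4)
t=0.010: state=(3.539, 2.600)
t=0.020: state=(3.519, 2.610)
t=0.030: state=(3.498, 2.620)
continuing one RK4 step at a time; state shown every 20 steps (Δt=0.2):
t=0.200: state=(3.140, 2.745)
t=0.400: state=(2.739, 2.786)
t=0.600: state=(2.393, 2.718)
t=0.800: state=(2.118, 2.566)
t=1.000: state=(1.912, 2.362)
t=1.200: state=(1.768, 2.134)
t=1.400: state=(1.676, 1.905)
t=1.600: state=(1.630, 1.689)
t=1.800: state=(1.621, 1.493)
t=2.000: state=(1.646, 1.320)
t=2.200: state=(1.701, 1.173)
t=2.400: state=(1.784, 1.049)
t=2.600: state=(1.894, 0.949)
t=2.800: state=(2.032, 0.869)
t=3.000: state=(2.196, 0.808)
t=3.200: state=(2.387, 0.766)
t=3.400: state=(2.605, 0.742)
t=3.600: state=(2.846, 0.737)
t=3.800: state=(3.109, 0.751)
t=4.000: state=(3.387, 0.787)
t=4.200: state=(3.670, 0.850)
t=4.400: state=(3.941, 0.946)
t=4.600: state=(4.180, 1.081)
t=4.800: state=(4.356, 1.262)
t=5.000: state=(4.437, 1.495)
t=5.200: state=(4.392, 1.775)
t=5.400: state=(4.209, 2.082)
t=5.530: state=(4.019, 2.278)
largest grid value and its neighbours: x(5.020)=4.43847, x(5.030)=4.43879, x(5.040)=4.43878
parabola through these three points peaks at t≈5.035 with x≈4.43882

max x = 4.439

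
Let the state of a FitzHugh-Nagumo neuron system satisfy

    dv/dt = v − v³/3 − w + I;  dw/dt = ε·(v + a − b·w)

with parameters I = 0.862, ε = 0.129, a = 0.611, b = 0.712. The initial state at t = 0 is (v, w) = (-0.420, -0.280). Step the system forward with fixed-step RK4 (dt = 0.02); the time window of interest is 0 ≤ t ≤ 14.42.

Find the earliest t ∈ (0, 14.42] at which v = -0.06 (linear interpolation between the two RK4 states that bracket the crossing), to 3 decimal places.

t=0.000: state=(-0.420, -0.280)
step 1 (dt=0.02): k1=(0.747, 0.050), k2=(0.752, 0.051), k3=(0.752, 0.051), k4=(0.758, 0.052); state += dt/6·(k1+2k2+2k3+k4)
t=0.020: state=(-0.405, -0.279)
t=0.040: state=(-0.390, -0.278)
t=0.060: state=(-0.374, -0.277)
t=0.400: state=(-0.066, -0.252)
next step: t=0.420: state=(-0.045, -0.250) — v has crossed -0.06
linear interpolation between t=0.400 (-0.06636) and t=0.420 (-0.04522) → t≈0.406

t = 0.406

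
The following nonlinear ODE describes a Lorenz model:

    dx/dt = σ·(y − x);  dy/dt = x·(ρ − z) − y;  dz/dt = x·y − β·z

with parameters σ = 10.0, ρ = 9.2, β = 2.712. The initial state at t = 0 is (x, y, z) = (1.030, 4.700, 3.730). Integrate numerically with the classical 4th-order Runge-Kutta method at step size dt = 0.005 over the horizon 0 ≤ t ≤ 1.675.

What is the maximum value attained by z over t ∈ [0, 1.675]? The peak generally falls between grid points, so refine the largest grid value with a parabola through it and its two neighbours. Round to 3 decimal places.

max z = 11.448

t=0.000: state=(1.030, 4.700, 3.730)
step 1 (dt=0.005): k1=(36.700, 0.934, -5.275), k2=(35.806, 1.448, -4.805), k3=(35.841, 1.434, -4.817), k4=(34.980, 1.936, -4.359); state += dt/6·(k1+2k2+2k3+k4)
t=0.005: state=(1.209, 4.707, 3.706)
t=0.010: state=(1.380, 4.719, 3.686)
t=0.015: state=(1.543, 4.736, 3.671)
continuing one RK4 step at a time; state shown every 20 steps (Δt=0.1):
t=0.100: state=(3.595, 5.534, 3.965)
t=0.200: state=(5.341, 6.937, 5.532)
t=0.300: state=(6.674, 7.624, 8.178)
t=0.400: state=(7.009, 6.672, 10.659)
t=0.500: state=(6.101, 4.766, 11.437)
t=0.600: state=(4.683, 3.331, 10.586)
t=0.700: state=(3.575, 2.745, 9.130)
t=0.800: state=(3.022, 2.725, 7.728)
t=0.900: state=(2.937, 3.043, 6.632)
t=1.000: state=(3.201, 3.611, 5.945)
t=1.100: state=(3.736, 4.385, 5.748)
t=1.200: state=(4.467, 5.256, 6.129)
t=1.300: state=(5.244, 5.965, 7.093)
t=1.400: state=(5.807, 6.161, 8.396)
t=1.500: state=(5.888, 5.691, 9.481)
t=1.600: state=(5.462, 4.857, 9.859)
t=1.675: state=(4.967, 4.285, 9.655)
largest grid value and its neighbours: z(0.485)=11.44639, z(0.490)=11.44776, z(0.495)=11.44461
parabola through these three points peaks at t≈0.489 with z≈11.44785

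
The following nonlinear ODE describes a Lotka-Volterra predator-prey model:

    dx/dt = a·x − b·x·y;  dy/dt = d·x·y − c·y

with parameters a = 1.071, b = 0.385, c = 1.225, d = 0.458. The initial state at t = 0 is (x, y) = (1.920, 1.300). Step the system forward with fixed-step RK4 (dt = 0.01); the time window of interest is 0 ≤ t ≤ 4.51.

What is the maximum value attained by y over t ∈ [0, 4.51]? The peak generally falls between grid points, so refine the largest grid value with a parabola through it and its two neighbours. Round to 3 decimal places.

t=0.000: state=(1.920, 1.300)
step 1 (dt=0.01): k1=(1.095, -0.449), k2=(1.100, -0.445), k3=(1.100, -0.445), k4=(1.105, -0.441); state += dt/6·(k1+2k2+2k3+k4)
t=0.010: state=(1.931, 1.296)
t=0.020: state=(1.942, 1.291)
t=0.030: state=(1.953, 1.287)
continuing one RK4 step at a time; state shown every 20 steps (Δt=0.2):
t=0.200: state=(2.159, 1.226)
t=0.400: state=(2.438, 1.184)
t=0.600: state=(2.758, 1.176)
t=0.800: state=(3.119, 1.204)
t=1.000: state=(3.513, 1.277)
t=1.200: state=(3.927, 1.405)
t=1.400: state=(4.335, 1.605)
t=1.600: state=(4.695, 1.901)
t=1.800: state=(4.949, 2.317)
t=2.000: state=(5.026, 2.869)
t=2.200: state=(4.868, 3.539)
t=2.400: state=(4.467, 4.256)
t=2.600: state=(3.888, 4.888)
t=2.800: state=(3.248, 5.305)
t=3.000: state=(2.656, 5.438)
t=3.200: state=(2.172, 5.304)
t=3.400: state=(1.810, 4.978)
t=3.600: state=(1.553, 4.542)
t=3.800: state=(1.382, 4.064)
t=4.000: state=(1.275, 3.591)
t=4.200: state=(1.219, 3.150)
t=4.400: state=(1.203, 2.754)
t=4.510: state=(1.210, 2.557)
largest grid value and its neighbours: y(2.980)=5.43726, y(2.990)=5.43781, y(3.000)=5.43768
parabola through these three points peaks at t≈2.993 with y≈5.43785

max y = 5.438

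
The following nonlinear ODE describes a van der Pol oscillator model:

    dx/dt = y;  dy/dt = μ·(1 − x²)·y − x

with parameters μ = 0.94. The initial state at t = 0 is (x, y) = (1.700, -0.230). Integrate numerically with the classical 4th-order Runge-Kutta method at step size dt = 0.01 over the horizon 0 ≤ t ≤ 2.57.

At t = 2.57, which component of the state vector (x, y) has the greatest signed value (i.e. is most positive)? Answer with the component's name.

t=0.000: state=(1.700, -0.230)
step 1 (dt=0.01): k1=(-0.230, -1.291), k2=(-0.236, -1.280), k3=(-0.236, -1.280), k4=(-0.243, -1.268); state += dt/6·(k1+2k2+2k3+k4)
t=0.010: state=(1.698, -0.243)
t=0.020: state=(1.695, -0.255)
t=0.030: state=(1.693, -0.268)
continuing one RK4 step at a time; state shown every 10 steps (Δt=0.1):
t=0.100: state=(1.671, -0.348)
t=0.200: state=(1.631, -0.449)
t=0.300: state=(1.582, -0.536)
t=0.400: state=(1.524, -0.615)
t=0.500: state=(1.459, -0.689)
t=0.600: state=(1.386, -0.762)
t=0.700: state=(1.306, -0.835)
t=0.800: state=(1.219, -0.913)
t=0.900: state=(1.124, -0.997)
t=1.000: state=(1.019, -1.089)
t=1.100: state=(0.905, -1.193)
t=1.200: state=(0.780, -1.312)
t=1.300: state=(0.643, -1.447)
t=1.400: state=(0.490, -1.600)
t=1.500: state=(0.322, -1.773)
t=1.600: state=(0.135, -1.962)
t=1.700: state=(-0.071, -2.158)
t=1.800: state=(-0.296, -2.343)
t=1.900: state=(-0.538, -2.489)
t=2.000: state=(-0.791, -2.554)
t=2.100: state=(-1.045, -2.498)
t=2.200: state=(-1.286, -2.299)
t=2.300: state=(-1.500, -1.970)
t=2.400: state=(-1.677, -1.557)
t=2.500: state=(-1.811, -1.125)
t=2.570: state=(-1.879, -0.840)
compare at T: x=-1.879, y=-0.840

largest component: y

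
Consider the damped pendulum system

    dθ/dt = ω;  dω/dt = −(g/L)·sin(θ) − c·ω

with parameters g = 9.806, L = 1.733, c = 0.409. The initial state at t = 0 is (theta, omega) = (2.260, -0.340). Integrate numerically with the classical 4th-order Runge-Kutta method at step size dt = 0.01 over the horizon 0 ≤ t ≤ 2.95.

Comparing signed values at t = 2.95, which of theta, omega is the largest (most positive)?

largest component: omega

t=0.000: state=(2.260, -0.340)
step 1 (dt=0.01): k1=(-0.340, -4.228), k2=(-0.361, -4.225), k3=(-0.361, -4.226), k4=(-0.382, -4.224); state += dt/6·(k1+2k2+2k3+k4)
t=0.010: state=(2.256, -0.382)
t=0.020: state=(2.252, -0.424)
t=0.030: state=(2.248, -0.467)
continuing one RK4 step at a time; state shown every 10 steps (Δt=0.1):
t=0.100: state=(2.205, -0.763)
t=0.200: state=(2.107, -1.193)
t=0.300: state=(1.966, -1.639)
t=0.400: state=(1.779, -2.102)
t=0.500: state=(1.545, -2.568)
t=0.600: state=(1.266, -3.011)
t=0.700: state=(0.945, -3.384)
t=0.800: state=(0.593, -3.632)
t=0.900: state=(0.225, -3.706)
t=1.000: state=(-0.141, -3.579)
t=1.100: state=(-0.485, -3.264)
t=1.200: state=(-0.789, -2.802)
t=1.300: state=(-1.042, -2.250)
t=1.400: state=(-1.238, -1.655)
t=1.500: state=(-1.373, -1.054)
t=1.600: state=(-1.449, -0.464)
t=1.700: state=(-1.466, 0.106)
t=1.800: state=(-1.428, 0.652)
t=1.900: state=(-1.337, 1.171)
t=2.000: state=(-1.195, 1.653)
t=2.100: state=(-1.008, 2.081)
t=2.200: state=(-0.782, 2.430)
t=2.300: state=(-0.526, 2.670)
t=2.400: state=(-0.252, 2.772)
t=2.500: state=(0.024, 2.723)
t=2.600: state=(0.287, 2.527)
t=2.700: state=(0.525, 2.206)
t=2.800: state=(0.725, 1.791)
t=2.900: state=(0.881, 1.319)
t=2.950: state=(0.941, 1.071)
compare at T: theta=0.941, omega=1.071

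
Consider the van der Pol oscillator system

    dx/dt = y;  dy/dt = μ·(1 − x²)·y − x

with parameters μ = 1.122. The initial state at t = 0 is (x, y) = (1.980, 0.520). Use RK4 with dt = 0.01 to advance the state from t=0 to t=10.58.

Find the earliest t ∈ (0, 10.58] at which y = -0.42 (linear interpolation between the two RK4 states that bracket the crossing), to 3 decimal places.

t=0.000: state=(1.980, 0.520)
step 1 (dt=0.01): k1=(0.520, -3.684), k2=(0.502, -3.632), k3=(0.502, -3.632), k4=(0.484, -3.581); state += dt/6·(k1+2k2+2k3+k4)
t=0.010: state=(1.985, 0.484)
t=0.020: state=(1.990, 0.448)
t=0.030: state=(1.994, 0.414)
continuing one RK4 step at a time; state shown every 50 steps (Δt=0.5):
t=0.500: state=(1.952, -0.390)
t=0.540: state=(1.936, -0.417)
next step: t=0.550: state=(1.931, -0.424) — y has crossed -0.42
linear interpolation between t=0.540 (-0.41744) and t=0.550 (-0.42385) → t≈0.544

t = 0.544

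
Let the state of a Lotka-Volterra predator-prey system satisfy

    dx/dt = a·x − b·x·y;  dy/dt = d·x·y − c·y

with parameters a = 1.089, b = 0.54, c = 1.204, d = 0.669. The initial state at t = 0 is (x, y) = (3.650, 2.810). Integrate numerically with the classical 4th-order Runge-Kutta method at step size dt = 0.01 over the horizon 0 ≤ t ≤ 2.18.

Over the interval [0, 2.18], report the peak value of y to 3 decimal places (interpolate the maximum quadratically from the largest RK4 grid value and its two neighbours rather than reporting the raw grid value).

max y = 4.455

t=0.000: state=(3.650, 2.810)
step 1 (dt=0.01): k1=(-1.564, 3.478), k2=(-1.595, 3.485), k3=(-1.595, 3.485), k4=(-1.625, 3.491); state += dt/6·(k1+2k2+2k3+k4)
t=0.010: state=(3.634, 2.845)
t=0.020: state=(3.617, 2.880)
t=0.030: state=(3.600, 2.915)
continuing one RK4 step at a time; state shown every 10 steps (Δt=0.1):
t=0.100: state=(3.464, 3.162)
t=0.200: state=(3.226, 3.507)
t=0.300: state=(2.951, 3.823)
t=0.400: state=(2.657, 4.089)
t=0.500: state=(2.362, 4.287)
t=0.600: state=(2.082, 4.410)
t=0.700: state=(1.826, 4.455)
t=0.800: state=(1.602, 4.429)
t=0.900: state=(1.409, 4.341)
t=1.000: state=(1.247, 4.206)
t=1.100: state=(1.113, 4.035)
t=1.200: state=(1.003, 3.839)
t=1.300: state=(0.915, 3.629)
t=1.400: state=(0.843, 3.411)
t=1.500: state=(0.787, 3.194)
t=1.600: state=(0.743, 2.980)
t=1.700: state=(0.709, 2.773)
t=1.800: state=(0.684, 2.576)
t=1.900: state=(0.667, 2.389)
t=2.000: state=(0.657, 2.214)
t=2.100: state=(0.653, 2.051)
t=2.180: state=(0.654, 1.929)
largest grid value and its neighbours: y(0.700)=4.45473, y(0.710)=4.45517, y(0.720)=4.45490
parabola through these three points peaks at t≈0.711 with y≈4.45517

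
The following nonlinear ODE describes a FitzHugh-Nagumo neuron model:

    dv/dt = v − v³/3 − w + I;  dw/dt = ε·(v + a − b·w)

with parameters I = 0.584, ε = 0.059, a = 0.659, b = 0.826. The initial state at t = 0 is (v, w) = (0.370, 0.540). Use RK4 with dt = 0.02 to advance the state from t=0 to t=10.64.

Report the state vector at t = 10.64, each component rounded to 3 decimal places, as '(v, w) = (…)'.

(v, w) = (1.168, 1.308)

t=0.000: state=(0.370, 0.540)
step 1 (dt=0.02): k1=(0.397, 0.034), k2=(0.400, 0.035), k3=(0.400, 0.035), k4=(0.403, 0.035); state += dt/6·(k1+2k2+2k3+k4)
t=0.020: state=(0.378, 0.541)
t=0.040: state=(0.386, 0.541)
t=0.060: state=(0.394, 0.542)
continuing one RK4 step at a time; state shown every 25 steps (Δt=0.5):
t=0.500: state=(0.609, 0.560)
t=1.000: state=(0.917, 0.588)
t=1.500: state=(1.232, 0.625)
t=2.000: state=(1.461, 0.668)
t=2.500: state=(1.576, 0.716)
t=3.000: state=(1.615, 0.765)
t=3.500: state=(1.616, 0.813)
t=4.000: state=(1.600, 0.859)
t=4.500: state=(1.577, 0.904)
t=5.000: state=(1.551, 0.947)
t=5.500: state=(1.522, 0.988)
t=6.000: state=(1.493, 1.027)
t=6.500: state=(1.463, 1.065)
t=7.000: state=(1.432, 1.101)
t=7.500: state=(1.400, 1.135)
t=8.000: state=(1.367, 1.167)
t=8.500: state=(1.332, 1.197)
t=9.000: state=(1.297, 1.226)
t=9.500: state=(1.260, 1.253)
t=10.000: state=(1.221, 1.278)
t=10.500: state=(1.180, 1.302)
t=10.640: state=(1.168, 1.308)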